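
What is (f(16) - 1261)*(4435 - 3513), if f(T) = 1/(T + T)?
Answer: -18601811/16 ≈ -1.1626e+6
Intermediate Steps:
f(T) = 1/(2*T)
(f(16) - 1261)*(4435 - 3513) = ((½)/16 - 1261)*(4435 - 3513) = ((½)*(1/16) - 1261)*922 = (1/32 - 1261)*922 = -40351/32*922 = -18601811/16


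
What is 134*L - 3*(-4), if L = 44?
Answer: 5908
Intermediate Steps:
134*L - 3*(-4) = 134*44 - 3*(-4) = 5896 + 12 = 5908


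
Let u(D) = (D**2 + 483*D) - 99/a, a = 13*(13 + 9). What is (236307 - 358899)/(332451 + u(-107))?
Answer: -3187392/7597685 ≈ -0.41952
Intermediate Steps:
a = 286 (a = 13*22 = 286)
u(D) = -9/26 + D**2 + 483*D (u(D) = (D**2 + 483*D) - 99/286 = (D**2 + 483*D) - 99*1/286 = (D**2 + 483*D) - 9/26 = -9/26 + D**2 + 483*D)
(236307 - 358899)/(332451 + u(-107)) = (236307 - 358899)/(332451 + (-9/26 - 107*(483 - 107))) = -122592/(332451 + (-9/26 - 107*376)) = -122592/(332451 + (-9/26 - 40232)) = -122592/(332451 - 1046041/26) = -122592/7597685/26 = -122592*26/7597685 = -3187392/7597685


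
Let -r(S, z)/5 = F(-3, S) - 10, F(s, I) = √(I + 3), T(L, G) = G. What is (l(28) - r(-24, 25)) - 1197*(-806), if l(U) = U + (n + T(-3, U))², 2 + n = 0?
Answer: 965436 + 5*I*√21 ≈ 9.6544e+5 + 22.913*I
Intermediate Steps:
n = -2 (n = -2 + 0 = -2)
F(s, I) = √(3 + I)
r(S, z) = 50 - 5*√(3 + S) (r(S, z) = -5*(√(3 + S) - 10) = -5*(-10 + √(3 + S)) = 50 - 5*√(3 + S))
l(U) = U + (-2 + U)²
(l(28) - r(-24, 25)) - 1197*(-806) = ((28 + (-2 + 28)²) - (50 - 5*√(3 - 24))) - 1197*(-806) = ((28 + 26²) - (50 - 5*I*√21)) + 964782 = ((28 + 676) - (50 - 5*I*√21)) + 964782 = (704 - (50 - 5*I*√21)) + 964782 = (704 + (-50 + 5*I*√21)) + 964782 = (654 + 5*I*√21) + 964782 = 965436 + 5*I*√21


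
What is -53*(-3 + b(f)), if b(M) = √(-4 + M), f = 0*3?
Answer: 159 - 106*I ≈ 159.0 - 106.0*I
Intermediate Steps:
f = 0
-53*(-3 + b(f)) = -53*(-3 + √(-4 + 0)) = -53*(-3 + √(-4)) = -53*(-3 + 2*I) = 159 - 106*I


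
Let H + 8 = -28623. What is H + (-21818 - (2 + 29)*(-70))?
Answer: -48279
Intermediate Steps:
H = -28631 (H = -8 - 28623 = -28631)
H + (-21818 - (2 + 29)*(-70)) = -28631 + (-21818 - (2 + 29)*(-70)) = -28631 + (-21818 - 31*(-70)) = -28631 + (-21818 - 1*(-2170)) = -28631 + (-21818 + 2170) = -28631 - 19648 = -48279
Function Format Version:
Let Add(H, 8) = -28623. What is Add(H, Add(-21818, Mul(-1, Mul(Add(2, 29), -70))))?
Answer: -48279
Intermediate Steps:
H = -28631 (H = Add(-8, -28623) = -28631)
Add(H, Add(-21818, Mul(-1, Mul(Add(2, 29), -70)))) = Add(-28631, Add(-21818, Mul(-1, Mul(Add(2, 29), -70)))) = Add(-28631, Add(-21818, Mul(-1, Mul(31, -70)))) = Add(-28631, Add(-21818, Mul(-1, -2170))) = Add(-28631, Add(-21818, 2170)) = Add(-28631, -19648) = -48279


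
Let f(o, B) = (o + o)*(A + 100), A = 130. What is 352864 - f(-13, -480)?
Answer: 358844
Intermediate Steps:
f(o, B) = 460*o (f(o, B) = (o + o)*(130 + 100) = (2*o)*230 = 460*o)
352864 - f(-13, -480) = 352864 - 460*(-13) = 352864 - 1*(-5980) = 352864 + 5980 = 358844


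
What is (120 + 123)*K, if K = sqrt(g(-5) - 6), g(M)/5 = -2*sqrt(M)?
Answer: 243*sqrt(-6 - 10*I*sqrt(5)) ≈ 711.61 - 927.73*I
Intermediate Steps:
g(M) = -10*sqrt(M) (g(M) = 5*(-2*sqrt(M)) = -10*sqrt(M))
K = sqrt(-6 - 10*I*sqrt(5)) (K = sqrt(-10*I*sqrt(5) - 6) = sqrt(-6 - 10*I*sqrt(5)) ≈ 2.9285 - 3.8178*I)
(120 + 123)*K = (120 + 123)*sqrt(-6 - 10*I*sqrt(5)) = 243*sqrt(-6 - 10*I*sqrt(5))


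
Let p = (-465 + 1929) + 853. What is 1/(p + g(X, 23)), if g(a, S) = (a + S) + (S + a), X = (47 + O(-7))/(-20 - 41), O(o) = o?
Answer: 61/144063 ≈ 0.00042343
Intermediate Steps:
X = -40/61 (X = (47 - 7)/(-20 - 41) = 40/(-61) = 40*(-1/61) = -40/61 ≈ -0.65574)
g(a, S) = 2*S + 2*a (g(a, S) = (S + a) + (S + a) = 2*S + 2*a)
p = 2317 (p = 1464 + 853 = 2317)
1/(p + g(X, 23)) = 1/(2317 + (2*23 + 2*(-40/61))) = 1/(2317 + (46 - 80/61)) = 1/(2317 + 2726/61) = 1/(144063/61) = 61/144063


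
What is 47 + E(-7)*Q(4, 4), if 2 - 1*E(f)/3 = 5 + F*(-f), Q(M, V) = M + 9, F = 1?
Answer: -343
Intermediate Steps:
Q(M, V) = 9 + M
E(f) = -9 + 3*f (E(f) = 6 - 3*(5 + 1*(-f)) = 6 - 3*(5 - f) = 6 + (-15 + 3*f) = -9 + 3*f)
47 + E(-7)*Q(4, 4) = 47 + (-9 + 3*(-7))*(9 + 4) = 47 + (-9 - 21)*13 = 47 - 30*13 = 47 - 390 = -343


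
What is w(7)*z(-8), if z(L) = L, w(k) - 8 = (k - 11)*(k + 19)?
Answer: 768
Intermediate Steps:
w(k) = 8 + (-11 + k)*(19 + k) (w(k) = 8 + (k - 11)*(k + 19) = 8 + (-11 + k)*(19 + k))
w(7)*z(-8) = (-201 + 7² + 8*7)*(-8) = (-201 + 49 + 56)*(-8) = -96*(-8) = 768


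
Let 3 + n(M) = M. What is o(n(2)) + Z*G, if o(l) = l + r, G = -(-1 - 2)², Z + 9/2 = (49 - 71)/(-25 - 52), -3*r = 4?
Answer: 1495/42 ≈ 35.595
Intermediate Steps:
r = -4/3 (r = -⅓*4 = -4/3 ≈ -1.3333)
n(M) = -3 + M
Z = -59/14 (Z = -9/2 + (49 - 71)/(-25 - 52) = -9/2 - 22/(-77) = -9/2 - 22*(-1/77) = -9/2 + 2/7 = -59/14 ≈ -4.2143)
G = -9 (G = -1*(-3)² = -1*9 = -9)
o(l) = -4/3 + l (o(l) = l - 4/3 = -4/3 + l)
o(n(2)) + Z*G = (-4/3 + (-3 + 2)) - 59/14*(-9) = (-4/3 - 1) + 531/14 = -7/3 + 531/14 = 1495/42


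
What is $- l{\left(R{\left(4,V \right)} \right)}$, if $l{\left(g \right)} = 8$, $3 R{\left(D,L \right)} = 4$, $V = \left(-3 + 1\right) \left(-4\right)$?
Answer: $-8$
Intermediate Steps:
$V = 8$ ($V = \left(-2\right) \left(-4\right) = 8$)
$R{\left(D,L \right)} = \frac{4}{3}$ ($R{\left(D,L \right)} = \frac{1}{3} \cdot 4 = \frac{4}{3}$)
$- l{\left(R{\left(4,V \right)} \right)} = \left(-1\right) 8 = -8$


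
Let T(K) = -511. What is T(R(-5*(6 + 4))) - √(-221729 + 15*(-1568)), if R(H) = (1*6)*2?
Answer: -511 - I*√245249 ≈ -511.0 - 495.23*I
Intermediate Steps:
R(H) = 12 (R(H) = 6*2 = 12)
T(R(-5*(6 + 4))) - √(-221729 + 15*(-1568)) = -511 - √(-221729 + 15*(-1568)) = -511 - √(-221729 - 23520) = -511 - √(-245249) = -511 - I*√245249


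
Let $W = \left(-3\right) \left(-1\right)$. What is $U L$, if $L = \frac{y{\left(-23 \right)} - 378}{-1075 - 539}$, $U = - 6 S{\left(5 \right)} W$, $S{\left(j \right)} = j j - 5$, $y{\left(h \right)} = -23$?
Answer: $- \frac{24060}{269} \approx -89.442$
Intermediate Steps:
$W = 3$
$S{\left(j \right)} = -5 + j^{2}$ ($S{\left(j \right)} = j^{2} - 5 = -5 + j^{2}$)
$U = -360$ ($U = - 6 \left(-5 + 5^{2}\right) 3 = - 6 \left(-5 + 25\right) 3 = \left(-6\right) 20 \cdot 3 = \left(-120\right) 3 = -360$)
$L = \frac{401}{1614}$ ($L = \frac{-23 - 378}{-1075 - 539} = - \frac{401}{-1614} = \left(-401\right) \left(- \frac{1}{1614}\right) = \frac{401}{1614} \approx 0.24845$)
$U L = \left(-360\right) \frac{401}{1614} = - \frac{24060}{269}$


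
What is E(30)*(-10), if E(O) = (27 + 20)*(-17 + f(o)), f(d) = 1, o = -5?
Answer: 7520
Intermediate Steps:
E(O) = -752 (E(O) = (27 + 20)*(-17 + 1) = 47*(-16) = -752)
E(30)*(-10) = -752*(-10) = 7520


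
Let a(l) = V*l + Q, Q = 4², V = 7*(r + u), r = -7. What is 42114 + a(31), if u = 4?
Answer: 41479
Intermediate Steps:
V = -21 (V = 7*(-7 + 4) = 7*(-3) = -21)
Q = 16
a(l) = 16 - 21*l (a(l) = -21*l + 16 = 16 - 21*l)
42114 + a(31) = 42114 + (16 - 21*31) = 42114 + (16 - 651) = 42114 - 635 = 41479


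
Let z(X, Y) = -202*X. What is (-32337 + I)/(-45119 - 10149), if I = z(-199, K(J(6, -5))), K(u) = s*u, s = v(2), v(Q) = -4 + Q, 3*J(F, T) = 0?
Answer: -7861/55268 ≈ -0.14223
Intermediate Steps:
J(F, T) = 0 (J(F, T) = (⅓)*0 = 0)
s = -2 (s = -4 + 2 = -2)
K(u) = -2*u
I = 40198 (I = -202*(-199) = 40198)
(-32337 + I)/(-45119 - 10149) = (-32337 + 40198)/(-45119 - 10149) = 7861/(-55268) = 7861*(-1/55268) = -7861/55268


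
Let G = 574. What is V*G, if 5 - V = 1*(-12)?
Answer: 9758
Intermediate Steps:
V = 17 (V = 5 - (-12) = 5 - 1*(-12) = 5 + 12 = 17)
V*G = 17*574 = 9758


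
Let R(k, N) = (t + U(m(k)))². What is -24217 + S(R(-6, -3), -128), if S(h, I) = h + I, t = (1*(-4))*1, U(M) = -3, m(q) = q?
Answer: -24296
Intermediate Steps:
t = -4 (t = -4*1 = -4)
R(k, N) = 49 (R(k, N) = (-4 - 3)² = (-7)² = 49)
S(h, I) = I + h
-24217 + S(R(-6, -3), -128) = -24217 + (-128 + 49) = -24217 - 79 = -24296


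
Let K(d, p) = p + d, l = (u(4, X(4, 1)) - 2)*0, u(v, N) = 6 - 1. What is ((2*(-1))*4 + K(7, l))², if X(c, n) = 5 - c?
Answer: 1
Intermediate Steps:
u(v, N) = 5
l = 0 (l = (5 - 2)*0 = 3*0 = 0)
K(d, p) = d + p
((2*(-1))*4 + K(7, l))² = ((2*(-1))*4 + (7 + 0))² = (-2*4 + 7)² = (-8 + 7)² = (-1)² = 1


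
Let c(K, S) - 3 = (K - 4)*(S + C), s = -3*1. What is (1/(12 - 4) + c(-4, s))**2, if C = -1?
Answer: 78961/64 ≈ 1233.8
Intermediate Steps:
s = -3
c(K, S) = 3 + (-1 + S)*(-4 + K) (c(K, S) = 3 + (K - 4)*(S - 1) = 3 + (-4 + K)*(-1 + S) = 3 + (-1 + S)*(-4 + K))
(1/(12 - 4) + c(-4, s))**2 = (1/(12 - 4) + (7 - 1*(-4) - 4*(-3) - 4*(-3)))**2 = (1/8 + (7 + 4 + 12 + 12))**2 = (1/8 + 35)**2 = (281/8)**2 = 78961/64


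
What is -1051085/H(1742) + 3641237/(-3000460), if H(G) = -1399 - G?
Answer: 3142301373683/9424444860 ≈ 333.42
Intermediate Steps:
-1051085/H(1742) + 3641237/(-3000460) = -1051085/(-1399 - 1*1742) + 3641237/(-3000460) = -1051085/(-1399 - 1742) + 3641237*(-1/3000460) = -1051085/(-3141) - 3641237/3000460 = -1051085*(-1/3141) - 3641237/3000460 = 1051085/3141 - 3641237/3000460 = 3142301373683/9424444860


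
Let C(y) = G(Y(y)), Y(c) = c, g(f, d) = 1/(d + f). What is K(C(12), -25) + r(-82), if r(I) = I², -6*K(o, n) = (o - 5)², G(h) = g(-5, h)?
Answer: 987850/147 ≈ 6720.1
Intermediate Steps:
G(h) = 1/(-5 + h) (G(h) = 1/(h - 5) = 1/(-5 + h))
C(y) = 1/(-5 + y)
K(o, n) = -(-5 + o)²/6 (K(o, n) = -(o - 5)²/6 = -(-5 + o)²/6)
K(C(12), -25) + r(-82) = -(-5 + 1/(-5 + 12))²/6 + (-82)² = -(-5 + 1/7)²/6 + 6724 = -(-5 + ⅐)²/6 + 6724 = -(-34/7)²/6 + 6724 = -⅙*1156/49 + 6724 = -578/147 + 6724 = 987850/147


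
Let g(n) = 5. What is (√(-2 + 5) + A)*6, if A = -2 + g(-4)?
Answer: 18 + 6*√3 ≈ 28.392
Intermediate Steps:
A = 3 (A = -2 + 5 = 3)
(√(-2 + 5) + A)*6 = (√(-2 + 5) + 3)*6 = (√3 + 3)*6 = (3 + √3)*6 = 18 + 6*√3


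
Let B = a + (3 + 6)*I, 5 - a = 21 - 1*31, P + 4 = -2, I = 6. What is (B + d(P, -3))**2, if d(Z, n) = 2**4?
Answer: 7225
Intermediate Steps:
P = -6 (P = -4 - 2 = -6)
d(Z, n) = 16
a = 15 (a = 5 - (21 - 1*31) = 5 - (21 - 31) = 5 - 1*(-10) = 5 + 10 = 15)
B = 69 (B = 15 + (3 + 6)*6 = 15 + 9*6 = 15 + 54 = 69)
(B + d(P, -3))**2 = (69 + 16)**2 = 85**2 = 7225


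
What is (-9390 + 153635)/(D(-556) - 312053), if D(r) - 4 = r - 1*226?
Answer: -144245/312831 ≈ -0.46110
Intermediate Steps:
D(r) = -222 + r (D(r) = 4 + (r - 1*226) = 4 + (r - 226) = 4 + (-226 + r) = -222 + r)
(-9390 + 153635)/(D(-556) - 312053) = (-9390 + 153635)/((-222 - 556) - 312053) = 144245/(-778 - 312053) = 144245/(-312831) = 144245*(-1/312831) = -144245/312831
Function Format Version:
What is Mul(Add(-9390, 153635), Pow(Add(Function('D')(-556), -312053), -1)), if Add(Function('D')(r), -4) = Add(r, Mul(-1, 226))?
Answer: Rational(-144245, 312831) ≈ -0.46110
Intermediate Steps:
Function('D')(r) = Add(-222, r) (Function('D')(r) = Add(4, Add(r, Mul(-1, 226))) = Add(4, Add(r, -226)) = Add(4, Add(-226, r)) = Add(-222, r))
Mul(Add(-9390, 153635), Pow(Add(Function('D')(-556), -312053), -1)) = Mul(Add(-9390, 153635), Pow(Add(Add(-222, -556), -312053), -1)) = Mul(144245, Pow(Add(-778, -312053), -1)) = Mul(144245, Pow(-312831, -1)) = Mul(144245, Rational(-1, 312831)) = Rational(-144245, 312831)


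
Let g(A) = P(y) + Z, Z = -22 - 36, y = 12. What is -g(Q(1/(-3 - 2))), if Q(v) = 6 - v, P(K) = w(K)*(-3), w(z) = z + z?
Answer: 130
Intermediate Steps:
w(z) = 2*z
P(K) = -6*K (P(K) = (2*K)*(-3) = -6*K)
Z = -58
g(A) = -130 (g(A) = -6*12 - 58 = -72 - 58 = -130)
-g(Q(1/(-3 - 2))) = -1*(-130) = 130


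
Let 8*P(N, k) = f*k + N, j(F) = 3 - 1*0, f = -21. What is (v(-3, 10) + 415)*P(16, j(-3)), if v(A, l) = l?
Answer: -19975/8 ≈ -2496.9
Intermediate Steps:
j(F) = 3 (j(F) = 3 + 0 = 3)
P(N, k) = -21*k/8 + N/8 (P(N, k) = (-21*k + N)/8 = (N - 21*k)/8 = -21*k/8 + N/8)
(v(-3, 10) + 415)*P(16, j(-3)) = (10 + 415)*(-21/8*3 + (1/8)*16) = 425*(-63/8 + 2) = 425*(-47/8) = -19975/8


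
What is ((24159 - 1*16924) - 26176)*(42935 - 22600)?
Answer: -385165235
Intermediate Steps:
((24159 - 1*16924) - 26176)*(42935 - 22600) = ((24159 - 16924) - 26176)*20335 = (7235 - 26176)*20335 = -18941*20335 = -385165235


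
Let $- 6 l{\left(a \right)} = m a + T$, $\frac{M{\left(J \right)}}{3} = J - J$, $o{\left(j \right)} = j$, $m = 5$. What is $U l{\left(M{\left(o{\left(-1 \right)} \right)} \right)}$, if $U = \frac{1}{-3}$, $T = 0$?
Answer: $0$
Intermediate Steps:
$M{\left(J \right)} = 0$ ($M{\left(J \right)} = 3 \left(J - J\right) = 3 \cdot 0 = 0$)
$l{\left(a \right)} = - \frac{5 a}{6}$ ($l{\left(a \right)} = - \frac{5 a + 0}{6} = - \frac{5 a}{6}$)
$U = - \frac{1}{3} \approx -0.33333$
$U l{\left(M{\left(o{\left(-1 \right)} \right)} \right)} = - \frac{\left(- \frac{5}{6}\right) 0}{3} = \left(- \frac{1}{3}\right) 0 = 0$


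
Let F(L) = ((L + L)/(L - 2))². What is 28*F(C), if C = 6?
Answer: 252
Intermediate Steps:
F(L) = 4*L²/(-2 + L)² (F(L) = ((2*L)/(-2 + L))² = (2*L/(-2 + L))² = 4*L²/(-2 + L)²)
28*F(C) = 28*(4*6²/(-2 + 6)²) = 28*(4*36/4²) = 28*(4*36*(1/16)) = 28*9 = 252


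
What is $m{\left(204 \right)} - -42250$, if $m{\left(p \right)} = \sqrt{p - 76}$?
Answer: $42250 + 8 \sqrt{2} \approx 42261.0$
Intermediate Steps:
$m{\left(p \right)} = \sqrt{-76 + p}$
$m{\left(204 \right)} - -42250 = \sqrt{-76 + 204} - -42250 = \sqrt{128} + 42250 = 8 \sqrt{2} + 42250 = 42250 + 8 \sqrt{2}$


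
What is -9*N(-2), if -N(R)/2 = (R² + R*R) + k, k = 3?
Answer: 198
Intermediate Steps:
N(R) = -6 - 4*R² (N(R) = -2*((R² + R*R) + 3) = -2*((R² + R²) + 3) = -2*(2*R² + 3) = -2*(3 + 2*R²) = -6 - 4*R²)
-9*N(-2) = -9*(-6 - 4*(-2)²) = -9*(-6 - 4*4) = -9*(-6 - 16) = -9*(-22) = 198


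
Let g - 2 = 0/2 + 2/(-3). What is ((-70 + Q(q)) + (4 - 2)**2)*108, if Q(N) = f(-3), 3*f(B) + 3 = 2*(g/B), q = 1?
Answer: -7268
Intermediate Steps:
g = 4/3 (g = 2 + (0/2 + 2/(-3)) = 2 + (0*(1/2) + 2*(-1/3)) = 2 + (0 - 2/3) = 2 - 2/3 = 4/3 ≈ 1.3333)
f(B) = -1 + 8/(9*B) (f(B) = -1 + (2*(4/(3*B)))/3 = -1 + (8/(3*B))/3 = -1 + 8/(9*B))
Q(N) = -35/27 (Q(N) = (8/9 - 1*(-3))/(-3) = -(8/9 + 3)/3 = -1/3*35/9 = -35/27)
((-70 + Q(q)) + (4 - 2)**2)*108 = ((-70 - 35/27) + (4 - 2)**2)*108 = (-1925/27 + 2**2)*108 = (-1925/27 + 4)*108 = -1817/27*108 = -7268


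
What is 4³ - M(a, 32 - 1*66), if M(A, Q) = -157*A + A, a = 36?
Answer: 5680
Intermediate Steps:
M(A, Q) = -156*A
4³ - M(a, 32 - 1*66) = 4³ - (-156)*36 = 64 - 1*(-5616) = 64 + 5616 = 5680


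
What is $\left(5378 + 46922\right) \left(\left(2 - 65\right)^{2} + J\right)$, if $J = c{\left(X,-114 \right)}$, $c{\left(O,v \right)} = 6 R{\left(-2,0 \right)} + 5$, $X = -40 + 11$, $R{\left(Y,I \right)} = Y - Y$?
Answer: $207840200$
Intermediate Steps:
$R{\left(Y,I \right)} = 0$
$X = -29$
$c{\left(O,v \right)} = 5$ ($c{\left(O,v \right)} = 6 \cdot 0 + 5 = 0 + 5 = 5$)
$J = 5$
$\left(5378 + 46922\right) \left(\left(2 - 65\right)^{2} + J\right) = \left(5378 + 46922\right) \left(\left(2 - 65\right)^{2} + 5\right) = 52300 \left(\left(-63\right)^{2} + 5\right) = 52300 \left(3969 + 5\right) = 52300 \cdot 3974 = 207840200$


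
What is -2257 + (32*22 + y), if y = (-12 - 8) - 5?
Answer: -1578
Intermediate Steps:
y = -25 (y = -20 - 5 = -25)
-2257 + (32*22 + y) = -2257 + (32*22 - 25) = -2257 + (704 - 25) = -2257 + 679 = -1578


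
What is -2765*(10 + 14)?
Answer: -66360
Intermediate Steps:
-2765*(10 + 14) = -2765*24 = -66360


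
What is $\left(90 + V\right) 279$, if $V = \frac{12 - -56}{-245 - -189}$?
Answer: $\frac{346797}{14} \approx 24771.0$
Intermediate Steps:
$V = - \frac{17}{14}$ ($V = \frac{12 + 56}{-245 + 189} = \frac{68}{-56} = 68 \left(- \frac{1}{56}\right) = - \frac{17}{14} \approx -1.2143$)
$\left(90 + V\right) 279 = \left(90 - \frac{17}{14}\right) 279 = \frac{1243}{14} \cdot 279 = \frac{346797}{14}$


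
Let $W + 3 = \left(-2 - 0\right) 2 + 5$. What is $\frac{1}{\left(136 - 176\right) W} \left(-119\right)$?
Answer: $- \frac{119}{80} \approx -1.4875$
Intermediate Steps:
$W = -2$ ($W = -3 + \left(\left(-2 - 0\right) 2 + 5\right) = -3 + \left(\left(-2 + 0\right) 2 + 5\right) = -3 + \left(\left(-2\right) 2 + 5\right) = -3 + \left(-4 + 5\right) = -3 + 1 = -2$)
$\frac{1}{\left(136 - 176\right) W} \left(-119\right) = \frac{1}{\left(136 - 176\right) \left(-2\right)} \left(-119\right) = \frac{1}{-40} \left(- \frac{1}{2}\right) \left(-119\right) = \left(- \frac{1}{40}\right) \left(- \frac{1}{2}\right) \left(-119\right) = \frac{1}{80} \left(-119\right) = - \frac{119}{80}$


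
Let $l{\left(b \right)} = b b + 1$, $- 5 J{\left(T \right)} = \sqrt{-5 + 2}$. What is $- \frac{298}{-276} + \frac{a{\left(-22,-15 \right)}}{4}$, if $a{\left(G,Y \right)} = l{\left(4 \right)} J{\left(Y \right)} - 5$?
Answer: $- \frac{47}{276} - \frac{17 i \sqrt{3}}{20} \approx -0.17029 - 1.4722 i$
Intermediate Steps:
$J{\left(T \right)} = - \frac{i \sqrt{3}}{5}$ ($J{\left(T \right)} = - \frac{\sqrt{-5 + 2}}{5} = - \frac{\sqrt{-3}}{5} = - \frac{i \sqrt{3}}{5}$)
$l{\left(b \right)} = 1 + b^{2}$ ($l{\left(b \right)} = b^{2} + 1 = 1 + b^{2}$)
$a{\left(G,Y \right)} = -5 - \frac{17 i \sqrt{3}}{5}$ ($a{\left(G,Y \right)} = \left(1 + 4^{2}\right) \left(- \frac{i \sqrt{3}}{5}\right) - 5 = \left(1 + 16\right) \left(- \frac{i \sqrt{3}}{5}\right) - 5 = 17 \left(- \frac{i \sqrt{3}}{5}\right) - 5 = - \frac{17 i \sqrt{3}}{5} - 5 = -5 - \frac{17 i \sqrt{3}}{5}$)
$- \frac{298}{-276} + \frac{a{\left(-22,-15 \right)}}{4} = - \frac{298}{-276} + \frac{-5 - \frac{17 i \sqrt{3}}{5}}{4} = \left(-298\right) \left(- \frac{1}{276}\right) + \left(-5 - \frac{17 i \sqrt{3}}{5}\right) \frac{1}{4} = \frac{149}{138} - \left(\frac{5}{4} + \frac{17 i \sqrt{3}}{20}\right) = - \frac{47}{276} - \frac{17 i \sqrt{3}}{20}$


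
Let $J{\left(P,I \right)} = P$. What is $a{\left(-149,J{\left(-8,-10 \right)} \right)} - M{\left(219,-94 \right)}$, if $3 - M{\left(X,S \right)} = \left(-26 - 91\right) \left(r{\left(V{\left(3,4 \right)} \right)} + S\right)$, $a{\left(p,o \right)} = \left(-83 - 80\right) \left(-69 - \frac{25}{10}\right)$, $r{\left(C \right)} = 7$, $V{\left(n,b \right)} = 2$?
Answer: $\frac{43661}{2} \approx 21831.0$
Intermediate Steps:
$a{\left(p,o \right)} = \frac{23309}{2}$ ($a{\left(p,o \right)} = - 163 \left(-69 - \frac{5}{2}\right) = \left(-163\right) \left(- \frac{143}{2}\right) = \frac{23309}{2}$)
$M{\left(X,S \right)} = 822 + 117 S$ ($M{\left(X,S \right)} = 3 - \left(-26 - 91\right) \left(7 + S\right) = 3 - - 117 \left(7 + S\right) = 3 - \left(-819 - 117 S\right) = 3 + \left(819 + 117 S\right) = 822 + 117 S$)
$a{\left(-149,J{\left(-8,-10 \right)} \right)} - M{\left(219,-94 \right)} = \frac{23309}{2} - \left(822 + 117 \left(-94\right)\right) = \frac{23309}{2} - \left(822 - 10998\right) = \frac{23309}{2} - -10176 = \frac{23309}{2} + 10176 = \frac{43661}{2}$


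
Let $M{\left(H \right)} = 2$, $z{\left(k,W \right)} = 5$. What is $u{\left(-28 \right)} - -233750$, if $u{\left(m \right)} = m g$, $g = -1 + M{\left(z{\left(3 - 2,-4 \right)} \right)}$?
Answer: $233722$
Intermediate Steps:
$g = 1$ ($g = -1 + 2 = 1$)
$u{\left(m \right)} = m$ ($u{\left(m \right)} = m 1 = m$)
$u{\left(-28 \right)} - -233750 = -28 - -233750 = -28 + 233750 = 233722$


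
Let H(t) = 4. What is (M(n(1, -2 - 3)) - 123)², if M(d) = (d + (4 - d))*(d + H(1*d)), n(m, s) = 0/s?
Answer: 11449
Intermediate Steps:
n(m, s) = 0
M(d) = 16 + 4*d (M(d) = (d + (4 - d))*(d + 4) = 4*(4 + d) = 16 + 4*d)
(M(n(1, -2 - 3)) - 123)² = ((16 + 4*0) - 123)² = ((16 + 0) - 123)² = (16 - 123)² = (-107)² = 11449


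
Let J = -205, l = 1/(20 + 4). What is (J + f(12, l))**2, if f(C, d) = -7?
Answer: 44944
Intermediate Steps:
l = 1/24 ≈ 0.041667
(J + f(12, l))**2 = (-205 - 7)**2 = (-212)**2 = 44944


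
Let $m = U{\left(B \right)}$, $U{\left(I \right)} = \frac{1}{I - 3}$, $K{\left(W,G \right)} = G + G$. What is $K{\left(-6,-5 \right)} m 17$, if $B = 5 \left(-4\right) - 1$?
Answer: $\frac{85}{12} \approx 7.0833$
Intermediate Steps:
$B = -21$ ($B = -20 - 1 = -21$)
$K{\left(W,G \right)} = 2 G$
$U{\left(I \right)} = \frac{1}{-3 + I}$
$m = - \frac{1}{24}$ ($m = \frac{1}{-3 - 21} = \frac{1}{-24} = - \frac{1}{24} \approx -0.041667$)
$K{\left(-6,-5 \right)} m 17 = 2 \left(-5\right) \left(- \frac{1}{24}\right) 17 = \left(-10\right) \left(- \frac{1}{24}\right) 17 = \frac{5}{12} \cdot 17 = \frac{85}{12}$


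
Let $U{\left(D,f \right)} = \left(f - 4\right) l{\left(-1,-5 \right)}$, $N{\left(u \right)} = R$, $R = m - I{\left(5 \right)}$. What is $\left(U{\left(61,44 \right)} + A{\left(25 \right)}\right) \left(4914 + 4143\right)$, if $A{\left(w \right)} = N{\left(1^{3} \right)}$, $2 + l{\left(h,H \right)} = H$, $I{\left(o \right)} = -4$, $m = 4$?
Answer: $-2463504$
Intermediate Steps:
$l{\left(h,H \right)} = -2 + H$
$R = 8$ ($R = 4 - -4 = 4 + 4 = 8$)
$N{\left(u \right)} = 8$
$A{\left(w \right)} = 8$
$U{\left(D,f \right)} = 28 - 7 f$ ($U{\left(D,f \right)} = \left(f - 4\right) \left(-2 - 5\right) = \left(-4 + f\right) \left(-7\right) = 28 - 7 f$)
$\left(U{\left(61,44 \right)} + A{\left(25 \right)}\right) \left(4914 + 4143\right) = \left(\left(28 - 308\right) + 8\right) \left(4914 + 4143\right) = \left(\left(28 - 308\right) + 8\right) 9057 = \left(-280 + 8\right) 9057 = \left(-272\right) 9057 = -2463504$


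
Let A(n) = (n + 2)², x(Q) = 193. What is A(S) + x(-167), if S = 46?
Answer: 2497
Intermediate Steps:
A(n) = (2 + n)²
A(S) + x(-167) = (2 + 46)² + 193 = 48² + 193 = 2304 + 193 = 2497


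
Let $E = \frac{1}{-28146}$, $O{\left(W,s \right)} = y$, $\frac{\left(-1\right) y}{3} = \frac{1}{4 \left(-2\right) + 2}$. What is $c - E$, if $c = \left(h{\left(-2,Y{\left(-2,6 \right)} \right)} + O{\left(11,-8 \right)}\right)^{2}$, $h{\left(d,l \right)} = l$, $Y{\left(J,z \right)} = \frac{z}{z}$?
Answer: $\frac{126659}{56292} \approx 2.25$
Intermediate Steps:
$Y{\left(J,z \right)} = 1$
$y = \frac{1}{2}$ ($y = - \frac{3}{4 \left(-2\right) + 2} = - \frac{3}{-8 + 2} = - \frac{3}{-6} = \left(-3\right) \left(- \frac{1}{6}\right) = \frac{1}{2} \approx 0.5$)
$O{\left(W,s \right)} = \frac{1}{2}$
$c = \frac{9}{4}$ ($c = \left(1 + \frac{1}{2}\right)^{2} = \left(\frac{3}{2}\right)^{2} = \frac{9}{4} \approx 2.25$)
$E = - \frac{1}{28146} \approx -3.5529 \cdot 10^{-5}$
$c - E = \frac{9}{4} - - \frac{1}{28146} = \frac{9}{4} + \frac{1}{28146} = \frac{126659}{56292}$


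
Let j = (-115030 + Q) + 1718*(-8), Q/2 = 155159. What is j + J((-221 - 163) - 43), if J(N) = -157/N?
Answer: 77519445/427 ≈ 1.8154e+5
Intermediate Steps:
Q = 310318 (Q = 2*155159 = 310318)
j = 181544 (j = (-115030 + 310318) + 1718*(-8) = 195288 - 13744 = 181544)
j + J((-221 - 163) - 43) = 181544 - 157/((-221 - 163) - 43) = 181544 - 157/(-384 - 43) = 181544 - 157/(-427) = 181544 - 157*(-1/427) = 181544 + 157/427 = 77519445/427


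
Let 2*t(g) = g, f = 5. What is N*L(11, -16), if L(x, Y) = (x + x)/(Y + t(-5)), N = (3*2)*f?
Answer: -1320/37 ≈ -35.676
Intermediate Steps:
t(g) = g/2
N = 30 (N = (3*2)*5 = 6*5 = 30)
L(x, Y) = 2*x/(-5/2 + Y) (L(x, Y) = (x + x)/(Y + (½)*(-5)) = (2*x)/(Y - 5/2) = (2*x)/(-5/2 + Y) = 2*x/(-5/2 + Y))
N*L(11, -16) = 30*(4*11/(-5 + 2*(-16))) = 30*(4*11/(-5 - 32)) = 30*(4*11/(-37)) = 30*(4*11*(-1/37)) = 30*(-44/37) = -1320/37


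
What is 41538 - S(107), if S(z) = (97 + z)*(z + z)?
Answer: -2118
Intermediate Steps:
S(z) = 2*z*(97 + z) (S(z) = (97 + z)*(2*z) = 2*z*(97 + z))
41538 - S(107) = 41538 - 2*107*(97 + 107) = 41538 - 2*107*204 = 41538 - 1*43656 = 41538 - 43656 = -2118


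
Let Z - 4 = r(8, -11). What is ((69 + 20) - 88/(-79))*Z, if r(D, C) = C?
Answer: -49833/79 ≈ -630.80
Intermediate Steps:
Z = -7 (Z = 4 - 11 = -7)
((69 + 20) - 88/(-79))*Z = ((69 + 20) - 88/(-79))*(-7) = (89 - 88*(-1/79))*(-7) = (89 + 88/79)*(-7) = (7119/79)*(-7) = -49833/79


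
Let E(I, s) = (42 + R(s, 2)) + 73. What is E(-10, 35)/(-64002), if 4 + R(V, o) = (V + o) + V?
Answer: -61/21334 ≈ -0.0028593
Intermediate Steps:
R(V, o) = -4 + o + 2*V (R(V, o) = -4 + ((V + o) + V) = -4 + (o + 2*V) = -4 + o + 2*V)
E(I, s) = 113 + 2*s (E(I, s) = (42 + (-4 + 2 + 2*s)) + 73 = (42 + (-2 + 2*s)) + 73 = (40 + 2*s) + 73 = 113 + 2*s)
E(-10, 35)/(-64002) = (113 + 2*35)/(-64002) = (113 + 70)*(-1/64002) = 183*(-1/64002) = -61/21334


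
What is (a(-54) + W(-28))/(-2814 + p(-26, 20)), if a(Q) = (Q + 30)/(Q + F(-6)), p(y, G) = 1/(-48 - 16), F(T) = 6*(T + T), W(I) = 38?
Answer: -51328/3782037 ≈ -0.013572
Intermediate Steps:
F(T) = 12*T (F(T) = 6*(2*T) = 12*T)
p(y, G) = -1/64 (p(y, G) = 1/(-64) = -1/64)
a(Q) = (30 + Q)/(-72 + Q) (a(Q) = (Q + 30)/(Q + 12*(-6)) = (30 + Q)/(Q - 72) = (30 + Q)/(-72 + Q))
(a(-54) + W(-28))/(-2814 + p(-26, 20)) = ((30 - 54)/(-72 - 54) + 38)/(-2814 - 1/64) = (-24/(-126) + 38)/(-180097/64) = (-1/126*(-24) + 38)*(-64/180097) = (4/21 + 38)*(-64/180097) = (802/21)*(-64/180097) = -51328/3782037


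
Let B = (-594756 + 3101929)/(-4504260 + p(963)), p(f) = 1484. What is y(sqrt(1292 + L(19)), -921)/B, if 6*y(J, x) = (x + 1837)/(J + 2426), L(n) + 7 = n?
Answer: -1250767608952/11064477874317 + 1031135704*sqrt(326)/11064477874317 ≈ -0.11136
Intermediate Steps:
L(n) = -7 + n
y(J, x) = (1837 + x)/(6*(2426 + J)) (y(J, x) = ((x + 1837)/(J + 2426))/6 = ((1837 + x)/(2426 + J))/6 = (1837 + x)/(6*(2426 + J)))
B = -2507173/4502776 (B = (-594756 + 3101929)/(-4504260 + 1484) = 2507173/(-4502776) = 2507173*(-1/4502776) = -2507173/4502776 ≈ -0.55681)
y(sqrt(1292 + L(19)), -921)/B = ((1837 - 921)/(6*(2426 + sqrt(1292 + (-7 + 19)))))/(-2507173/4502776) = ((1/6)*916/(2426 + sqrt(1292 + 12)))*(-4502776/2507173) = ((1/6)*916/(2426 + sqrt(1304)))*(-4502776/2507173) = ((1/6)*916/(2426 + 2*sqrt(326)))*(-4502776/2507173) = (458/(3*(2426 + 2*sqrt(326))))*(-4502776/2507173) = -2062271408/(7521519*(2426 + 2*sqrt(326)))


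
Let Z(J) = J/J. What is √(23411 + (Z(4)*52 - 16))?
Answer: √23447 ≈ 153.12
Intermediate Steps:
Z(J) = 1
√(23411 + (Z(4)*52 - 16)) = √(23411 + (1*52 - 16)) = √(23411 + (52 - 16)) = √(23411 + 36) = √23447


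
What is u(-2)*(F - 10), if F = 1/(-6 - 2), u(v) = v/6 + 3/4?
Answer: -135/32 ≈ -4.2188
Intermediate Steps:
u(v) = 3/4 + v/6 (u(v) = v*(1/6) + 3*(1/4) = v/6 + 3/4 = 3/4 + v/6)
F = -1/8 (F = 1/(-8) = -1/8 ≈ -0.12500)
u(-2)*(F - 10) = (3/4 + (1/6)*(-2))*(-1/8 - 10) = (3/4 - 1/3)*(-81/8) = (5/12)*(-81/8) = -135/32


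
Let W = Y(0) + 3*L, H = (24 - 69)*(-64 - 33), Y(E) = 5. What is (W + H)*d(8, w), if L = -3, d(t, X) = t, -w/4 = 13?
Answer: 34888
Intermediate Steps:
w = -52 (w = -4*13 = -52)
H = 4365 (H = -45*(-97) = 4365)
W = -4 (W = 5 + 3*(-3) = 5 - 9 = -4)
(W + H)*d(8, w) = (-4 + 4365)*8 = 4361*8 = 34888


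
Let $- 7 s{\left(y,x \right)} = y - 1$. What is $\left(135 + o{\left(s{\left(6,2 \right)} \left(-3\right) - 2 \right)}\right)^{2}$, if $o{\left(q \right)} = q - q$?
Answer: $18225$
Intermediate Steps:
$s{\left(y,x \right)} = \frac{1}{7} - \frac{y}{7}$ ($s{\left(y,x \right)} = - \frac{y - 1}{7} = - \frac{-1 + y}{7} = \frac{1}{7} - \frac{y}{7}$)
$o{\left(q \right)} = 0$
$\left(135 + o{\left(s{\left(6,2 \right)} \left(-3\right) - 2 \right)}\right)^{2} = \left(135 + 0\right)^{2} = 135^{2} = 18225$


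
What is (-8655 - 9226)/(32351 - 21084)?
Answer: -17881/11267 ≈ -1.5870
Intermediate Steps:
(-8655 - 9226)/(32351 - 21084) = -17881/11267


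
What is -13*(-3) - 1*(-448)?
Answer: 487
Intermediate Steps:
-13*(-3) - 1*(-448) = 39 + 448 = 487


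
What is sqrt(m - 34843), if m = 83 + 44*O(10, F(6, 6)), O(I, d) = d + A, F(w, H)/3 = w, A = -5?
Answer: 2*I*sqrt(8547) ≈ 184.9*I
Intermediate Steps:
F(w, H) = 3*w
O(I, d) = -5 + d (O(I, d) = d - 5 = -5 + d)
m = 655 (m = 83 + 44*(-5 + 3*6) = 83 + 44*(-5 + 18) = 83 + 44*13 = 83 + 572 = 655)
sqrt(m - 34843) = sqrt(655 - 34843) = sqrt(-34188) = 2*I*sqrt(8547)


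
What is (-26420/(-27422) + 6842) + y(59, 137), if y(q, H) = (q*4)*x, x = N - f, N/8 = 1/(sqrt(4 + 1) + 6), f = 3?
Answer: 2762929212/425041 - 1888*sqrt(5)/31 ≈ 6364.2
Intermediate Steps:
N = 8/(6 + sqrt(5)) (N = 8/(sqrt(4 + 1) + 6) = 8/(sqrt(5) + 6) = 8/(6 + sqrt(5)) ≈ 0.97134)
x = -45/31 - 8*sqrt(5)/31 (x = (48/31 - 8*sqrt(5)/31) - 1*3 = (48/31 - 8*sqrt(5)/31) - 3 = -45/31 - 8*sqrt(5)/31 ≈ -2.0287)
y(q, H) = 4*q*(-45/31 - 8*sqrt(5)/31) (y(q, H) = (q*4)*(-45/31 - 8*sqrt(5)/31) = (4*q)*(-45/31 - 8*sqrt(5)/31) = 4*q*(-45/31 - 8*sqrt(5)/31))
(-26420/(-27422) + 6842) + y(59, 137) = (-26420/(-27422) + 6842) - 4/31*59*(45 + 8*sqrt(5)) = (-26420*(-1/27422) + 6842) + (-10620/31 - 1888*sqrt(5)/31) = (13210/13711 + 6842) + (-10620/31 - 1888*sqrt(5)/31) = 93823872/13711 + (-10620/31 - 1888*sqrt(5)/31) = 2762929212/425041 - 1888*sqrt(5)/31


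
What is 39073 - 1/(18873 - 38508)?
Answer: 767198356/19635 ≈ 39073.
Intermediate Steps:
39073 - 1/(18873 - 38508) = 39073 - 1/(-19635) = 39073 - 1*(-1/19635) = 39073 + 1/19635 = 767198356/19635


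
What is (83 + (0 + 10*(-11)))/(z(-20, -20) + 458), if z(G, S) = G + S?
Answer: -27/418 ≈ -0.064593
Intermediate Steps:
(83 + (0 + 10*(-11)))/(z(-20, -20) + 458) = (83 + (0 + 10*(-11)))/((-20 - 20) + 458) = (83 + (0 - 110))/(-40 + 458) = (83 - 110)/418 = -27*1/418 = -27/418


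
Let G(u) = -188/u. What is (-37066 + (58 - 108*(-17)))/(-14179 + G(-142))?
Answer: 2497212/1006615 ≈ 2.4808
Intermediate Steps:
(-37066 + (58 - 108*(-17)))/(-14179 + G(-142)) = (-37066 + (58 - 108*(-17)))/(-14179 - 188/(-142)) = (-37066 + (58 + 1836))/(-14179 - 188*(-1/142)) = (-37066 + 1894)/(-14179 + 94/71) = -35172/(-1006615/71) = -35172*(-71/1006615) = 2497212/1006615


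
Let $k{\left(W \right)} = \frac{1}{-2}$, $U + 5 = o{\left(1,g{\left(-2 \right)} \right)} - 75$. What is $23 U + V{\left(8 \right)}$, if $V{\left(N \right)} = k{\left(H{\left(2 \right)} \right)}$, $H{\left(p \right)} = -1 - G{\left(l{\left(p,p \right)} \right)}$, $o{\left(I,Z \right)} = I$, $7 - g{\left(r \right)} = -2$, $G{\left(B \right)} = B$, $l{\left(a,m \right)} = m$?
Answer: $- \frac{3635}{2} \approx -1817.5$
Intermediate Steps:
$g{\left(r \right)} = 9$ ($g{\left(r \right)} = 7 - -2 = 7 + 2 = 9$)
$U = -79$ ($U = -5 + \left(1 - 75\right) = -5 - 74 = -79$)
$H{\left(p \right)} = -1 - p$
$k{\left(W \right)} = - \frac{1}{2}$
$V{\left(N \right)} = - \frac{1}{2}$
$23 U + V{\left(8 \right)} = 23 \left(-79\right) - \frac{1}{2} = -1817 - \frac{1}{2} = - \frac{3635}{2}$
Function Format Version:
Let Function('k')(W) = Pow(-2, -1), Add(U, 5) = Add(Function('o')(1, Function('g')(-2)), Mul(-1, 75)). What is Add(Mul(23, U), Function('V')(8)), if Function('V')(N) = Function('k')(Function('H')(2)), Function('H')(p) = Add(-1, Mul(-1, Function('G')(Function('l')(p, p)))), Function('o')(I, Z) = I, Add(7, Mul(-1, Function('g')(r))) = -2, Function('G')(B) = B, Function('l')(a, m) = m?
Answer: Rational(-3635, 2) ≈ -1817.5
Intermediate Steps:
Function('g')(r) = 9 (Function('g')(r) = Add(7, Mul(-1, -2)) = Add(7, 2) = 9)
U = -79 (U = Add(-5, Add(1, Mul(-1, 75))) = Add(-5, Add(1, -75)) = Add(-5, -74) = -79)
Function('H')(p) = Add(-1, Mul(-1, p))
Function('k')(W) = Rational(-1, 2)
Function('V')(N) = Rational(-1, 2)
Add(Mul(23, U), Function('V')(8)) = Add(Mul(23, -79), Rational(-1, 2)) = Add(-1817, Rational(-1, 2)) = Rational(-3635, 2)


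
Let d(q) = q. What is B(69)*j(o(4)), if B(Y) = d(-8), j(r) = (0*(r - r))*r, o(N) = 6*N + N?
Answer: 0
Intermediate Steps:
o(N) = 7*N
j(r) = 0 (j(r) = (0*0)*r = 0*r = 0)
B(Y) = -8
B(69)*j(o(4)) = -8*0 = 0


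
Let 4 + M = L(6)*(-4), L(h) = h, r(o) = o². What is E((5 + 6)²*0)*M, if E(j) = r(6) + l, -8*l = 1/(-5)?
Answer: -10087/10 ≈ -1008.7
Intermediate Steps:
l = 1/40 (l = -⅛/(-5) = -⅛*(-⅕) = 1/40 ≈ 0.025000)
M = -28 (M = -4 + 6*(-4) = -4 - 24 = -28)
E(j) = 1441/40 (E(j) = 6² + 1/40 = 36 + 1/40 = 1441/40)
E((5 + 6)²*0)*M = (1441/40)*(-28) = -10087/10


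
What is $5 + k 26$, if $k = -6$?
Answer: $-151$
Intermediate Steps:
$5 + k 26 = 5 - 156 = -151$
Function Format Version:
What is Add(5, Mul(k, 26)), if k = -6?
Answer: -151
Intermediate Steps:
Add(5, Mul(k, 26)) = Add(5, Mul(-6, 26)) = Add(5, -156) = -151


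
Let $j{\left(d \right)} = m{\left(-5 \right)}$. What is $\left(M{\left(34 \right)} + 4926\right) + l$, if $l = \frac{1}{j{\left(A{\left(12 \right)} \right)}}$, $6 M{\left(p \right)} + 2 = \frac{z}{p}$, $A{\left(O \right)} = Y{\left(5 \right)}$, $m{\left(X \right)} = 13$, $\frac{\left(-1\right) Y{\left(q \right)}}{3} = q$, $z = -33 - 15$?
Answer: $\frac{3265612}{663} \approx 4925.5$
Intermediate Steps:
$z = -48$
$Y{\left(q \right)} = - 3 q$
$A{\left(O \right)} = -15$ ($A{\left(O \right)} = \left(-3\right) 5 = -15$)
$M{\left(p \right)} = - \frac{1}{3} - \frac{8}{p}$ ($M{\left(p \right)} = - \frac{1}{3} + \frac{\left(-48\right) \frac{1}{p}}{6} = - \frac{1}{3} - \frac{8}{p}$)
$j{\left(d \right)} = 13$
$l = \frac{1}{13} \approx 0.076923$
$\left(M{\left(34 \right)} + 4926\right) + l = \left(\frac{-24 - 34}{3 \cdot 34} + 4926\right) + \frac{1}{13} = \left(\frac{1}{3} \cdot \frac{1}{34} \left(-24 - 34\right) + 4926\right) + \frac{1}{13} = \left(\frac{1}{3} \cdot \frac{1}{34} \left(-58\right) + 4926\right) + \frac{1}{13} = \left(- \frac{29}{51} + 4926\right) + \frac{1}{13} = \frac{251197}{51} + \frac{1}{13} = \frac{3265612}{663}$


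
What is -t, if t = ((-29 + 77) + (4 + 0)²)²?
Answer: -4096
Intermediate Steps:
t = 4096 (t = (48 + 4²)² = (48 + 16)² = 64² = 4096)
-t = -1*4096 = -4096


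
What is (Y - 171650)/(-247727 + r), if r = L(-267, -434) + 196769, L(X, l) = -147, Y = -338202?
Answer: 509852/51105 ≈ 9.9766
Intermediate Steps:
r = 196622 (r = -147 + 196769 = 196622)
(Y - 171650)/(-247727 + r) = (-338202 - 171650)/(-247727 + 196622) = -509852/(-51105) = -509852*(-1/51105) = 509852/51105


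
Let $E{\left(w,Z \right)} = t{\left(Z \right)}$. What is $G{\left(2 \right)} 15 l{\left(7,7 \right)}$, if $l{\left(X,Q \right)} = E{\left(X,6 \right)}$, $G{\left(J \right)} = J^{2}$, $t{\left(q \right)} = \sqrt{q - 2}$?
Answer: $120$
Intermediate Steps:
$t{\left(q \right)} = \sqrt{-2 + q}$
$E{\left(w,Z \right)} = \sqrt{-2 + Z}$
$l{\left(X,Q \right)} = 2$ ($l{\left(X,Q \right)} = \sqrt{-2 + 6} = \sqrt{4} = 2$)
$G{\left(2 \right)} 15 l{\left(7,7 \right)} = 2^{2} \cdot 15 \cdot 2 = 4 \cdot 15 \cdot 2 = 60 \cdot 2 = 120$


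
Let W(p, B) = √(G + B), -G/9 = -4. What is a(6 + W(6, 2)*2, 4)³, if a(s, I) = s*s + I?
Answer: 19685376 + 3179520*√38 ≈ 3.9285e+7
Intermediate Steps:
G = 36 (G = -9*(-4) = 36)
W(p, B) = √(36 + B)
a(s, I) = I + s² (a(s, I) = s² + I = I + s²)
a(6 + W(6, 2)*2, 4)³ = (4 + (6 + √(36 + 2)*2)²)³ = (4 + (6 + √38*2)²)³ = (4 + (6 + 2*√38)²)³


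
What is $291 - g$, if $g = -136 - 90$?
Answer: $517$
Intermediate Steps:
$g = -226$ ($g = -136 - 90 = -226$)
$291 - g = 291 - -226 = 291 + 226 = 517$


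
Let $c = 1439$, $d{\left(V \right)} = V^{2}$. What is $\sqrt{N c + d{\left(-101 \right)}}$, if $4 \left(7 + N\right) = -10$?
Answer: $\frac{3 i \sqrt{1542}}{2} \approx 58.902 i$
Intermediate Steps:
$N = - \frac{19}{2}$ ($N = -7 + \frac{1}{4} \left(-10\right) = -7 - \frac{5}{2} = - \frac{19}{2} \approx -9.5$)
$\sqrt{N c + d{\left(-101 \right)}} = \sqrt{\left(- \frac{19}{2}\right) 1439 + \left(-101\right)^{2}} = \sqrt{- \frac{27341}{2} + 10201} = \sqrt{- \frac{6939}{2}} = \frac{3 i \sqrt{1542}}{2}$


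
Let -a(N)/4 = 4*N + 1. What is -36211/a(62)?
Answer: 36211/996 ≈ 36.356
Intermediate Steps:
a(N) = -4 - 16*N (a(N) = -4*(4*N + 1) = -4*(1 + 4*N) = -4 - 16*N)
-36211/a(62) = -36211/(-4 - 16*62) = -36211/(-4 - 992) = -36211/(-996) = -36211*(-1/996) = 36211/996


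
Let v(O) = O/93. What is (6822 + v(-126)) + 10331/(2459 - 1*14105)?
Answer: 2462109979/361026 ≈ 6819.8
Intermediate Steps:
v(O) = O/93 (v(O) = O*(1/93) = O/93)
(6822 + v(-126)) + 10331/(2459 - 1*14105) = (6822 + (1/93)*(-126)) + 10331/(2459 - 1*14105) = (6822 - 42/31) + 10331/(2459 - 14105) = 211440/31 + 10331/(-11646) = 211440/31 + 10331*(-1/11646) = 211440/31 - 10331/11646 = 2462109979/361026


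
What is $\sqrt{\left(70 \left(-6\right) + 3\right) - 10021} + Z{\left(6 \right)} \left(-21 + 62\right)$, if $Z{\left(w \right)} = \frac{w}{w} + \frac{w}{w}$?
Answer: $82 + i \sqrt{10438} \approx 82.0 + 102.17 i$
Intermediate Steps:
$Z{\left(w \right)} = 2$ ($Z{\left(w \right)} = 1 + 1 = 2$)
$\sqrt{\left(70 \left(-6\right) + 3\right) - 10021} + Z{\left(6 \right)} \left(-21 + 62\right) = \sqrt{\left(70 \left(-6\right) + 3\right) - 10021} + 2 \left(-21 + 62\right) = \sqrt{\left(-420 + 3\right) - 10021} + 2 \cdot 41 = \sqrt{-417 - 10021} + 82 = \sqrt{-10438} + 82 = i \sqrt{10438} + 82 = 82 + i \sqrt{10438}$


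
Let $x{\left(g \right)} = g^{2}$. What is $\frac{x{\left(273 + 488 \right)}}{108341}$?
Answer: $\frac{579121}{108341} \approx 5.3454$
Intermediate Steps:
$\frac{x{\left(273 + 488 \right)}}{108341} = \frac{\left(273 + 488\right)^{2}}{108341} = 761^{2} \cdot \frac{1}{108341} = 579121 \cdot \frac{1}{108341} = \frac{579121}{108341}$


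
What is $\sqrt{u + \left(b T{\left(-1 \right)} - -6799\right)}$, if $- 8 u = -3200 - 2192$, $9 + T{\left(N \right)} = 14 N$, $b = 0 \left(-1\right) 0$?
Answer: $\sqrt{7473} \approx 86.447$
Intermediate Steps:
$b = 0$ ($b = 0 \cdot 0 = 0$)
$T{\left(N \right)} = -9 + 14 N$
$u = 674$ ($u = - \frac{-3200 - 2192}{8} = \left(- \frac{1}{8}\right) \left(-5392\right) = 674$)
$\sqrt{u + \left(b T{\left(-1 \right)} - -6799\right)} = \sqrt{674 + \left(0 \left(-9 + 14 \left(-1\right)\right) - -6799\right)} = \sqrt{674 + \left(0 \left(-9 - 14\right) + 6799\right)} = \sqrt{674 + \left(0 \left(-23\right) + 6799\right)} = \sqrt{674 + \left(0 + 6799\right)} = \sqrt{674 + 6799} = \sqrt{7473}$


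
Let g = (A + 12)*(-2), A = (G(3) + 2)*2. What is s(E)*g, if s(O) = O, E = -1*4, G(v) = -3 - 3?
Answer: 32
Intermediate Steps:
G(v) = -6
E = -4
A = -8 (A = (-6 + 2)*2 = -4*2 = -8)
g = -8 (g = (-8 + 12)*(-2) = 4*(-2) = -8)
s(E)*g = -4*(-8) = 32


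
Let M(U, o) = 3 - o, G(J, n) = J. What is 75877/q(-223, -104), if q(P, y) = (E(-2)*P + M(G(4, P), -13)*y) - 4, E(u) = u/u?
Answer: -75877/1891 ≈ -40.125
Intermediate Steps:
E(u) = 1
q(P, y) = -4 + P + 16*y (q(P, y) = (1*P + (3 - 1*(-13))*y) - 4 = (P + (3 + 13)*y) - 4 = (P + 16*y) - 4 = -4 + P + 16*y)
75877/q(-223, -104) = 75877/(-4 - 223 + 16*(-104)) = 75877/(-4 - 223 - 1664) = 75877/(-1891) = 75877*(-1/1891) = -75877/1891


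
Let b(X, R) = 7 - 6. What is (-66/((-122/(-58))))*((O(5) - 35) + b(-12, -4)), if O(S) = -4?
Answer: 72732/61 ≈ 1192.3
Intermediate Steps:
b(X, R) = 1
(-66/((-122/(-58))))*((O(5) - 35) + b(-12, -4)) = (-66/((-122/(-58))))*((-4 - 35) + 1) = (-66/((-122*(-1/58))))*(-39 + 1) = -66/61/29*(-38) = -66*29/61*(-38) = -1914/61*(-38) = 72732/61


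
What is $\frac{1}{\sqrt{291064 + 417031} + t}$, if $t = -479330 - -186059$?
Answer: $- \frac{293271}{86007171346} - \frac{\sqrt{708095}}{86007171346} \approx -3.4196 \cdot 10^{-6}$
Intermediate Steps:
$t = -293271$ ($t = -479330 + 186059 = -293271$)
$\frac{1}{\sqrt{291064 + 417031} + t} = \frac{1}{\sqrt{291064 + 417031} - 293271} = \frac{1}{\sqrt{708095} - 293271} = \frac{1}{-293271 + \sqrt{708095}}$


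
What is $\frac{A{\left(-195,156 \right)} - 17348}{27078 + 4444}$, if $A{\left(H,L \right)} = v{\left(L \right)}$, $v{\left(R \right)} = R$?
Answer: $- \frac{8596}{15761} \approx -0.5454$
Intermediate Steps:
$A{\left(H,L \right)} = L$
$\frac{A{\left(-195,156 \right)} - 17348}{27078 + 4444} = \frac{156 - 17348}{27078 + 4444} = - \frac{17192}{31522} = \left(-17192\right) \frac{1}{31522} = - \frac{8596}{15761}$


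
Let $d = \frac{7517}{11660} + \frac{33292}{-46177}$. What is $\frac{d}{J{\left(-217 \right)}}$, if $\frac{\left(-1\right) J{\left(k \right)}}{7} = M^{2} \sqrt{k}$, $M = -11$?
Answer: $- \frac{41072211 i \sqrt{217}}{98961759692180} \approx - 6.1138 \cdot 10^{-6} i$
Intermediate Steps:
$d = - \frac{41072211}{538423820}$ ($d = 7517 \cdot \frac{1}{11660} + 33292 \left(- \frac{1}{46177}\right) = \frac{7517}{11660} - \frac{33292}{46177} = - \frac{41072211}{538423820} \approx -0.076282$)
$J{\left(k \right)} = - 847 \sqrt{k}$ ($J{\left(k \right)} = - 7 \left(-11\right)^{2} \sqrt{k} = - 7 \cdot 121 \sqrt{k} = - 847 \sqrt{k}$)
$\frac{d}{J{\left(-217 \right)}} = - \frac{41072211}{538423820 \left(- 847 \sqrt{-217}\right)} = - \frac{41072211}{538423820 \left(- 847 i \sqrt{217}\right)} = - \frac{41072211 \frac{i \sqrt{217}}{183799}}{538423820} = - \frac{41072211 i \sqrt{217}}{98961759692180}$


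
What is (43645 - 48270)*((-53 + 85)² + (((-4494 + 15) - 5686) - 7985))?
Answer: 79207750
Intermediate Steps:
(43645 - 48270)*((-53 + 85)² + (((-4494 + 15) - 5686) - 7985)) = -4625*(32² + ((-4479 - 5686) - 7985)) = -4625*(1024 + (-10165 - 7985)) = -4625*(1024 - 18150) = -4625*(-17126) = 79207750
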